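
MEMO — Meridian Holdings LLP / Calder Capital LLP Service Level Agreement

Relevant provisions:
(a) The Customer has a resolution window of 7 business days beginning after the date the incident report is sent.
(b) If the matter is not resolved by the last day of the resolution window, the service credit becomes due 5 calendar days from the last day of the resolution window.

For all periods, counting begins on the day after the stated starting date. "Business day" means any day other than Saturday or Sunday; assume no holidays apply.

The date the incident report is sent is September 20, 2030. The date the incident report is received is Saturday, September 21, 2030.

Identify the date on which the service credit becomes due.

October 6, 2030

The last day of the resolution window: counting 7 business days from Friday, September 20, 2030 (Sep 23, Sep 24, Sep 25, Sep 26, Sep 27, Sep 30, Oct 1, skipping weekends) reaches Tuesday, October 1, 2030.
Adding 5 calendar days to October 1, 2030 gives October 6, 2030, which is the date on which the service credit becomes due.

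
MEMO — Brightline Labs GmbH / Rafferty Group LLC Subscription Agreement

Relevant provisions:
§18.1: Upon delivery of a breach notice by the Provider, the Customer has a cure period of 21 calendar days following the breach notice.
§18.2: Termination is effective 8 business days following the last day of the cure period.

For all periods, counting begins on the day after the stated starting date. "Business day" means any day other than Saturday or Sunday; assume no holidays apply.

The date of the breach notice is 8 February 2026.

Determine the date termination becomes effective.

11 March 2026

The last day of the cure period: 8 February 2026 + 21 days = 1 March 2026.
The date termination becomes effective: counting 8 business days from Sunday, 1 March 2026 (Mar 2, Mar 3, Mar 4, Mar 5, Mar 6, Mar 9, Mar 10, Mar 11, skipping weekends) reaches Wednesday, 11 March 2026.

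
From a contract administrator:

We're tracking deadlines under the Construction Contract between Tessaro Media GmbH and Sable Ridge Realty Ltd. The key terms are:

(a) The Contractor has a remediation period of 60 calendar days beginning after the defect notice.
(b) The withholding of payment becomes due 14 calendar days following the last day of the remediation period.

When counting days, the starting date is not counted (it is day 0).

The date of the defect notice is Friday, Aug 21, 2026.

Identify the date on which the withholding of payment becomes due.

Adding 60 calendar days to Aug 21, 2026 gives Oct 20, 2026, which is the last day of the remediation period.
Adding 14 calendar days to Oct 20, 2026 gives Nov 3, 2026, which is the date on which the withholding of payment becomes due.

Nov 3, 2026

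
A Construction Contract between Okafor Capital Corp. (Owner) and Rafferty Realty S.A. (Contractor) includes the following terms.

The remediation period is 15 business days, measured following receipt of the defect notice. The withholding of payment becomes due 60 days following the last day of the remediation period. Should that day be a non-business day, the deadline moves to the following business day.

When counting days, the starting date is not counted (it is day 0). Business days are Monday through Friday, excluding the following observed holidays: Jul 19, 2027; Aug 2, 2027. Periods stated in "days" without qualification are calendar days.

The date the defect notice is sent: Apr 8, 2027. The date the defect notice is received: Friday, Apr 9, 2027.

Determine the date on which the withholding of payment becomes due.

The last day of the remediation period: 15 business days after Friday, Apr 9, 2027, skipping weekends — Apr 12, Apr 13, Apr 14, Apr 15, …, Apr 28, Apr 29, Apr 30 — lands on Friday, Apr 30, 2027.
The date on which the withholding of payment becomes due: Apr 30, 2027 + 60 days = Jun 29, 2027. Jun 29, 2027 is a Tuesday and is not a listed holiday, so no roll-forward applies.

Jun 29, 2027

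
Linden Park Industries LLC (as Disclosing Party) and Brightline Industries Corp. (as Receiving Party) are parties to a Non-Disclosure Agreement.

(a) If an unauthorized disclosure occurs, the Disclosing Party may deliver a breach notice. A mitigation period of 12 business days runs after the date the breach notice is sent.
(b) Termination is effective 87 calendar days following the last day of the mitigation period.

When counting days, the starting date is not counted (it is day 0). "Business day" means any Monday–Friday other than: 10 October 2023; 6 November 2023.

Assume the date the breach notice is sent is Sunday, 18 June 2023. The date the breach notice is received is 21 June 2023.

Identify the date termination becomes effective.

The last day of the mitigation period: 12 business days after Sunday, 18 June 2023, skipping weekends — Jun 19, Jun 20, Jun 21, Jun 22, …, Jun 30, Jul 3, Jul 4 — lands on Tuesday, 4 July 2023.
Adding 87 calendar days to 4 July 2023 gives 29 September 2023, which is the date termination becomes effective.

29 September 2023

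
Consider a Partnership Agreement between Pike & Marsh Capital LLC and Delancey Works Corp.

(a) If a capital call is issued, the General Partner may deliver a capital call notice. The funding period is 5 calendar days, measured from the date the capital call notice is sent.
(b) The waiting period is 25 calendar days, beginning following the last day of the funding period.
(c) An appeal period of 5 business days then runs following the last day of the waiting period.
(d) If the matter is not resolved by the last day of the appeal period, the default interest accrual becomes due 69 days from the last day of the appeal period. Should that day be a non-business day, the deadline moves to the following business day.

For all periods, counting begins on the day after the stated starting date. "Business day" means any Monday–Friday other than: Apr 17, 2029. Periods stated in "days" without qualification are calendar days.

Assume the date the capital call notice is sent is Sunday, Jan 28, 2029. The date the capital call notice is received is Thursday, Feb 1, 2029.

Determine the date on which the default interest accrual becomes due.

The last day of the funding period: 5 calendar days after Jan 28, 2029 is Feb 2, 2029.
The last day of the waiting period: Feb 2, 2029 + 25 days = Feb 27, 2029.
The last day of the appeal period: counting 5 business days from Tuesday, Feb 27, 2029 (Feb 28, Mar 1, Mar 2, Mar 5, Mar 6, skipping weekends) reaches Tuesday, Mar 6, 2029.
The date on which the default interest accrual becomes due: 69 calendar days after Mar 6, 2029 is May 14, 2029. May 14, 2029 is a Monday and is not a listed holiday, so no roll-forward applies.

May 14, 2029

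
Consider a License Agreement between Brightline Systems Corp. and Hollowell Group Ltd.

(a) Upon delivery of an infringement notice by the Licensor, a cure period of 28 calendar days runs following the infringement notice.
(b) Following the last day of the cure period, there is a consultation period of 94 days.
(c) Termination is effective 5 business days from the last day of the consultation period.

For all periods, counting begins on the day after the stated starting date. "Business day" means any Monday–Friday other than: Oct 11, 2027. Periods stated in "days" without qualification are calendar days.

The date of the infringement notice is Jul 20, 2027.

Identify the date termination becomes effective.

The last day of the cure period: Jul 20, 2027 + 28 days = Aug 17, 2027.
The last day of the consultation period: Aug 17, 2027 + 94 days = Nov 19, 2027.
From Friday, Nov 19, 2027, 5 business days (Nov 22, Nov 23, Nov 24, Nov 25, Nov 26, skipping weekends) brings us to Friday, Nov 26, 2027, which is the date termination becomes effective.

Nov 26, 2027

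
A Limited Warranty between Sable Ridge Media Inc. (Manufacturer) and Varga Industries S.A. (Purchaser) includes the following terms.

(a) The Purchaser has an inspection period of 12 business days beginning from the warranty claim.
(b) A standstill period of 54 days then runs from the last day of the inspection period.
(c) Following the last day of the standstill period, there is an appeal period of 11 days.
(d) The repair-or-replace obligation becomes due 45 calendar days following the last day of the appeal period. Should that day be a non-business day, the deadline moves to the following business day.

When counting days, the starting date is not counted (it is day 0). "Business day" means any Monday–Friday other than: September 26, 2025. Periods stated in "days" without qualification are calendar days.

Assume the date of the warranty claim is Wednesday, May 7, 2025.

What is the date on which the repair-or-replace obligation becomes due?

September 10, 2025

The last day of the inspection period: counting 12 business days from Wednesday, May 7, 2025 (May 8, May 9, May 12, May 13, …, May 21, May 22, May 23, skipping weekends) reaches Friday, May 23, 2025.
The last day of the standstill period: May 23, 2025 + 54 days = July 16, 2025.
The last day of the appeal period: July 16, 2025 + 11 days = July 27, 2025.
The date on which the repair-or-replace obligation becomes due: 45 calendar days after July 27, 2025 is September 10, 2025. September 10, 2025 is a Wednesday and is not a listed holiday, so no roll-forward applies.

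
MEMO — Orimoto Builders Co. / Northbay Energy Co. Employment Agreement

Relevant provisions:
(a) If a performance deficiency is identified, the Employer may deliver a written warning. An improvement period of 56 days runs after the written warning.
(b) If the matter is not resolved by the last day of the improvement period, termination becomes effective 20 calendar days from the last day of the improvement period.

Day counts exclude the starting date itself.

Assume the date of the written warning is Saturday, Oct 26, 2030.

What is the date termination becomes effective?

Adding 56 calendar days to Oct 26, 2030 gives Dec 21, 2030, which is the last day of the improvement period.
The date termination becomes effective: 20 calendar days after Dec 21, 2030 is Jan 10, 2031.

Jan 10, 2031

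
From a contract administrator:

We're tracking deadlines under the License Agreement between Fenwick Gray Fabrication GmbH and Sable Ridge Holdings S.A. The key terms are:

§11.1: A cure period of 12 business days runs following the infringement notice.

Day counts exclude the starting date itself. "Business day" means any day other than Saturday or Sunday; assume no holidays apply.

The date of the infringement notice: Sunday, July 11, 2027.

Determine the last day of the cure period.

July 27, 2027

From Sunday, July 11, 2027, 12 business days (Jul 12, Jul 13, Jul 14, Jul 15, …, Jul 23, Jul 26, Jul 27, skipping weekends) brings us to Tuesday, July 27, 2027, which is the last day of the cure period.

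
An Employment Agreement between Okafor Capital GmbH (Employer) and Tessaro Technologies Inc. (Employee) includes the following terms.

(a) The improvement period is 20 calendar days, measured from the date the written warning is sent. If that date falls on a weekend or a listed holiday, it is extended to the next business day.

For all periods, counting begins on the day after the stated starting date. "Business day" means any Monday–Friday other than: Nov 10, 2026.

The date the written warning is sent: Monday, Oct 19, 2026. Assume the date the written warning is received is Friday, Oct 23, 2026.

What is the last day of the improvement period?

Adding 20 calendar days to Oct 19, 2026 gives Nov 8, 2026, which is the last day of the improvement period. That falls on a Sunday, so it rolls to the next business day, Monday, Nov 9, 2026.

Nov 9, 2026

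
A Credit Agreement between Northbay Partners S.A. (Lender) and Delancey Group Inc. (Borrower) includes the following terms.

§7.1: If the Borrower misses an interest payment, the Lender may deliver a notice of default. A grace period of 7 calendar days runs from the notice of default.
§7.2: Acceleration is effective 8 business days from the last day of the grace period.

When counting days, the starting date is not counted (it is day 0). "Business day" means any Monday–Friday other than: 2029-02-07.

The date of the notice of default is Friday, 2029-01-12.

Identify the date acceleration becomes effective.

The last day of the grace period: 2029-01-12 + 7 days = 2029-01-19.
The date acceleration becomes effective: 8 business days after Friday, 2029-01-19, skipping weekends — Jan 22, Jan 23, Jan 24, Jan 25, Jan 26, Jan 29, Jan 30, Jan 31 — lands on Wednesday, 2029-01-31.

2029-01-31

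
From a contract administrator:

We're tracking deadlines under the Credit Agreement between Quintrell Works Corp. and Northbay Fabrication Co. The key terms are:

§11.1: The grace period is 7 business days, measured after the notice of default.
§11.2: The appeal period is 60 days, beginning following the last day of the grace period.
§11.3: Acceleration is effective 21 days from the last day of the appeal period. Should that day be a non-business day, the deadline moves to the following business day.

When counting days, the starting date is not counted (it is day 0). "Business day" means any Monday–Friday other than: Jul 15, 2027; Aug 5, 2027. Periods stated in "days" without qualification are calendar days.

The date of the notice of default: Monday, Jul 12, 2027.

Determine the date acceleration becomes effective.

From Monday, Jul 12, 2027, 7 business days (Jul 13, Jul 14, Jul 16, Jul 19, Jul 20, Jul 21, Jul 22, skipping weekends and the listed holiday on Jul 15) brings us to Thursday, Jul 22, 2027, which is the last day of the grace period.
The last day of the appeal period: 60 calendar days after Jul 22, 2027 is Sep 20, 2027.
Adding 21 calendar days to Sep 20, 2027 gives Oct 11, 2027, which is the date acceleration becomes effective. Oct 11, 2027 is a Monday and is not a listed holiday, so no roll-forward applies.

Oct 11, 2027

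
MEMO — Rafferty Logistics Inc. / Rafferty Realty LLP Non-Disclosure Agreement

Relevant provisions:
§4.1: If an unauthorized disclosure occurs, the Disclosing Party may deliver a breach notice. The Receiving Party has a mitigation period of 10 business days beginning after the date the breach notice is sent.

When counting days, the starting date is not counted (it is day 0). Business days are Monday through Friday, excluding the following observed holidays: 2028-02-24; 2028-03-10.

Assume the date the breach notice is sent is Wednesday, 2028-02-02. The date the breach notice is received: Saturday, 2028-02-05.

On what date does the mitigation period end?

2028-02-16

The last day of the mitigation period: counting 10 business days from Wednesday, 2028-02-02 (Feb 3, Feb 4, Feb 7, Feb 8, Feb 9, Feb 10, Feb 11, Feb 14, Feb 15, Feb 16, skipping weekends) reaches Wednesday, 2028-02-16.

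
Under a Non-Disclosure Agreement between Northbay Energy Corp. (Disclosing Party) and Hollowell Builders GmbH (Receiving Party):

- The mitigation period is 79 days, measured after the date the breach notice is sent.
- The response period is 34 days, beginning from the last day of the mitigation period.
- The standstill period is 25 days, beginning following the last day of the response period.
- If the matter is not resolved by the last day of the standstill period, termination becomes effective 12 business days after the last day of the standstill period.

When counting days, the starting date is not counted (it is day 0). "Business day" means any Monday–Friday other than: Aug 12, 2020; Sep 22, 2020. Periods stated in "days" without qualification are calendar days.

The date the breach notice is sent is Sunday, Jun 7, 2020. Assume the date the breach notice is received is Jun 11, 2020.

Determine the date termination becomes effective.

Nov 10, 2020

Adding 79 calendar days to Jun 7, 2020 gives Aug 25, 2020, which is the last day of the mitigation period.
The last day of the response period: Aug 25, 2020 + 34 days = Sep 28, 2020.
The last day of the standstill period: 25 calendar days after Sep 28, 2020 is Oct 23, 2020.
The date termination becomes effective: counting 12 business days from Friday, Oct 23, 2020 (Oct 26, Oct 27, Oct 28, Oct 29, …, Nov 6, Nov 9, Nov 10, skipping weekends) reaches Tuesday, Nov 10, 2020.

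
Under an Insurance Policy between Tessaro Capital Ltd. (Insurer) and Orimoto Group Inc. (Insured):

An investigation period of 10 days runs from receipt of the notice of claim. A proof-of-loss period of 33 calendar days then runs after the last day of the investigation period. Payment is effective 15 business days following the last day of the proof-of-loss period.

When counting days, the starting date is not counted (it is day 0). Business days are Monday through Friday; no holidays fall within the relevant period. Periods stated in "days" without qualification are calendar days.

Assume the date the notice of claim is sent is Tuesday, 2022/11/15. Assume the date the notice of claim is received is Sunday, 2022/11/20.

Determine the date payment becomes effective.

The last day of the investigation period: 2022/11/20 + 10 days = 2022/11/30.
The last day of the proof-of-loss period: 2022/11/30 + 33 days = 2023/01/02.
The date payment becomes effective: counting 15 business days from Monday, 2023/01/02 (Jan 3, Jan 4, Jan 5, Jan 6, …, Jan 19, Jan 20, Jan 23, skipping weekends) reaches Monday, 2023/01/23.

2023/01/23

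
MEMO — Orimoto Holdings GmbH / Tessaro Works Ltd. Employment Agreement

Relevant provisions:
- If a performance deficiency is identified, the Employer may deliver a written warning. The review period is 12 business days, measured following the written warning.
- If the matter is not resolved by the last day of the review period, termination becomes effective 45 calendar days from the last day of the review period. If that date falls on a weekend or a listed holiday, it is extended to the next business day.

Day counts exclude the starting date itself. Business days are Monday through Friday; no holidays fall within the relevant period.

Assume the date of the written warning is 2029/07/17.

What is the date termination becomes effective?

2029/09/17

From Tuesday, 2029/07/17, 12 business days (Jul 18, Jul 19, Jul 20, Jul 23, …, Jul 31, Aug 1, Aug 2, skipping weekends) brings us to Thursday, 2029/08/02, which is the last day of the review period.
Adding 45 calendar days to 2029/08/02 gives 2029/09/16, which is the date termination becomes effective. That falls on a Sunday, so it rolls to the next business day, Monday, 2029/09/17.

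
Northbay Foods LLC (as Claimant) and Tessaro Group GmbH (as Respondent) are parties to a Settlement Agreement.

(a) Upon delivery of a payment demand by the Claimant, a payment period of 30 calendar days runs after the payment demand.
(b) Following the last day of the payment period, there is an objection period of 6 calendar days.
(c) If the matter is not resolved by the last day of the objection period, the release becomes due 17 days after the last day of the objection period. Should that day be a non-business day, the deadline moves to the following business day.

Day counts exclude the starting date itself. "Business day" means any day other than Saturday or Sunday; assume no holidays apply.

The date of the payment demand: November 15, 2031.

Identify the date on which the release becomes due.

January 7, 2032

The last day of the payment period: 30 calendar days after November 15, 2031 is December 15, 2031.
The last day of the objection period: 6 calendar days after December 15, 2031 is December 21, 2031.
Adding 17 calendar days to December 21, 2031 gives January 7, 2032, which is the date on which the release becomes due. January 7, 2032 is a Wednesday, so no roll-forward applies.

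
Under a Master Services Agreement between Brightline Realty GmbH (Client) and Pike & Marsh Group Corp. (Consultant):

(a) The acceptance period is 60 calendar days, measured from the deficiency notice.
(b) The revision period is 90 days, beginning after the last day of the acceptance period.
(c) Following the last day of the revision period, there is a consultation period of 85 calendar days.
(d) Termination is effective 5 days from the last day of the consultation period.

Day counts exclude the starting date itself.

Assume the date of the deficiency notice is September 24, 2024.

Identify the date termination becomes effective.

Adding 60 calendar days to September 24, 2024 gives November 23, 2024, which is the last day of the acceptance period.
Adding 90 calendar days to November 23, 2024 gives February 21, 2025, which is the last day of the revision period.
Adding 85 calendar days to February 21, 2025 gives May 17, 2025, which is the last day of the consultation period.
The date termination becomes effective: May 17, 2025 + 5 days = May 22, 2025.

May 22, 2025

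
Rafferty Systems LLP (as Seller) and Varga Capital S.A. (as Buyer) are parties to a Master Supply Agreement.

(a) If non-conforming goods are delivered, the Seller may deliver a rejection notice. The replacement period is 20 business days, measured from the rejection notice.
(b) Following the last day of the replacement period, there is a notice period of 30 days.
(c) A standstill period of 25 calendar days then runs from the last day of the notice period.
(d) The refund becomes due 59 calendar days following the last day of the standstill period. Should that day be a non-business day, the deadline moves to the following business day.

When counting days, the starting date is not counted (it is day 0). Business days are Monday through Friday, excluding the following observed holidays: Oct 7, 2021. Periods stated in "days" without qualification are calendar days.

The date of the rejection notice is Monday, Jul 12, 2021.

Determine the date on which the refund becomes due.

Dec 1, 2021

The last day of the replacement period: counting 20 business days from Monday, Jul 12, 2021 (Jul 13, Jul 14, Jul 15, Jul 16, …, Aug 5, Aug 6, Aug 9, skipping weekends) reaches Monday, Aug 9, 2021.
The last day of the notice period: Aug 9, 2021 + 30 days = Sep 8, 2021.
The last day of the standstill period: 25 calendar days after Sep 8, 2021 is Oct 3, 2021.
The date on which the refund becomes due: 59 calendar days after Oct 3, 2021 is Dec 1, 2021. Dec 1, 2021 is a Wednesday and is not a listed holiday, so no roll-forward applies.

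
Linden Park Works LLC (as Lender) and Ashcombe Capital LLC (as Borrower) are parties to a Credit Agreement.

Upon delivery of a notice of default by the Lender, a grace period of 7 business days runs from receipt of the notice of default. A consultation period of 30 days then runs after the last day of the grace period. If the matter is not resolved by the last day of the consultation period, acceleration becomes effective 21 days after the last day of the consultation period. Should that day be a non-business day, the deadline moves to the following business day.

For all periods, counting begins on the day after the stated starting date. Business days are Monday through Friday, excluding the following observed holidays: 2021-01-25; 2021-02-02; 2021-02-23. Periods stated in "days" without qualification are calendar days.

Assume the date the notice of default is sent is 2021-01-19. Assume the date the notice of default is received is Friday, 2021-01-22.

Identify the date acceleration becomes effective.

2021-03-29

From Friday, 2021-01-22, 7 business days (Jan 26, Jan 27, Jan 28, Jan 29, Feb 1, Feb 3, Feb 4, skipping weekends and the listed holidays on Jan 25, Feb 2) brings us to Thursday, 2021-02-04, which is the last day of the grace period.
The last day of the consultation period: 2021-02-04 + 30 days = 2021-03-06.
The date acceleration becomes effective: 2021-03-06 + 21 days = 2021-03-27. That falls on a Saturday, so it rolls to the next business day, Monday, 2021-03-29.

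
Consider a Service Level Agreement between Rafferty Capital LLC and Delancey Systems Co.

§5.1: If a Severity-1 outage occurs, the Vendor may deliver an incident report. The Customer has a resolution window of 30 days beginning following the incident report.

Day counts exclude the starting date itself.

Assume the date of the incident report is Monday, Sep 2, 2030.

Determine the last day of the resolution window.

Adding 30 calendar days to Sep 2, 2030 gives Oct 2, 2030, which is the last day of the resolution window.

Oct 2, 2030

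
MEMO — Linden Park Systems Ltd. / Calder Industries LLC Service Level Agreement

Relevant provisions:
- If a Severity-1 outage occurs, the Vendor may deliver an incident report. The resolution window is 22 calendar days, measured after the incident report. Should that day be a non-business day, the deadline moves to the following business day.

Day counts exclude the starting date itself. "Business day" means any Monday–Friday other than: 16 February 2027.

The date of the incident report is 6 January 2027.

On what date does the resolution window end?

28 January 2027

The last day of the resolution window: 6 January 2027 + 22 days = 28 January 2027. 28 January 2027 is a Thursday and is not a listed holiday, so no roll-forward applies.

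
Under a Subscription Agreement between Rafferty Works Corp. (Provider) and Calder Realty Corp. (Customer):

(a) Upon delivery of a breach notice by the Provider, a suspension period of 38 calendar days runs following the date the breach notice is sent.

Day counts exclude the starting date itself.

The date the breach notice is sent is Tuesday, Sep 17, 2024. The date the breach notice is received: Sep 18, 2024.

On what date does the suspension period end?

Oct 25, 2024

The last day of the suspension period: 38 calendar days after Sep 17, 2024 is Oct 25, 2024.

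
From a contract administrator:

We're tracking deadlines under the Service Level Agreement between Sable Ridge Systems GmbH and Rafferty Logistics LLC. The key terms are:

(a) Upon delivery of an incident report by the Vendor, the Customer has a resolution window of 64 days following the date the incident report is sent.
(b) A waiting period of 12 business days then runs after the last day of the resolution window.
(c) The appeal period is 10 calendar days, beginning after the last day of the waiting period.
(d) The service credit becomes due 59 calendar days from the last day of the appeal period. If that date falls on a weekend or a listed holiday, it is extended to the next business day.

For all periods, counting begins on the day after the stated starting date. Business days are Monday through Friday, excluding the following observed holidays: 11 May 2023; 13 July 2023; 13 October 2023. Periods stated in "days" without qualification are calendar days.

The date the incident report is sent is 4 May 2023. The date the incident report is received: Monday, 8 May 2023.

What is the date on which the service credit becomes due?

3 October 2023

Adding 64 calendar days to 4 May 2023 gives 7 July 2023, which is the last day of the resolution window.
The last day of the waiting period: counting 12 business days from Friday, 7 July 2023 (Jul 10, Jul 11, Jul 12, Jul 14, …, Jul 24, Jul 25, Jul 26, skipping weekends and the listed holiday on Jul 13) reaches Wednesday, 26 July 2023.
The last day of the appeal period: 26 July 2023 + 10 days = 5 August 2023.
The date on which the service credit becomes due: 59 calendar days after 5 August 2023 is 3 October 2023. 3 October 2023 is a Tuesday and is not a listed holiday, so no roll-forward applies.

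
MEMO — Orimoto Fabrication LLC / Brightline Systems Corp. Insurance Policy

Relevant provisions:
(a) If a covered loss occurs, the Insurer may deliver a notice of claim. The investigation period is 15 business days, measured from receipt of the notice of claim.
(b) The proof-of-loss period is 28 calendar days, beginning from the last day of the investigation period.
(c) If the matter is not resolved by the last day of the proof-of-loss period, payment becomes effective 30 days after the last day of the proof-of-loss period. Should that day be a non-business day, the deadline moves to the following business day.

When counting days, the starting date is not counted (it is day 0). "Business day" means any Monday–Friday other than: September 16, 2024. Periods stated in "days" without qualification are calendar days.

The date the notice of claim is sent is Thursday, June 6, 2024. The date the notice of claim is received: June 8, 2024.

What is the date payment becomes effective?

August 26, 2024

The last day of the investigation period: counting 15 business days from Saturday, June 8, 2024 (Jun 10, Jun 11, Jun 12, Jun 13, …, Jun 26, Jun 27, Jun 28, skipping weekends) reaches Friday, June 28, 2024.
The last day of the proof-of-loss period: 28 calendar days after June 28, 2024 is July 26, 2024.
Adding 30 calendar days to July 26, 2024 gives August 25, 2024, which is the date payment becomes effective. That falls on a Sunday, so it rolls to the next business day, Monday, August 26, 2024.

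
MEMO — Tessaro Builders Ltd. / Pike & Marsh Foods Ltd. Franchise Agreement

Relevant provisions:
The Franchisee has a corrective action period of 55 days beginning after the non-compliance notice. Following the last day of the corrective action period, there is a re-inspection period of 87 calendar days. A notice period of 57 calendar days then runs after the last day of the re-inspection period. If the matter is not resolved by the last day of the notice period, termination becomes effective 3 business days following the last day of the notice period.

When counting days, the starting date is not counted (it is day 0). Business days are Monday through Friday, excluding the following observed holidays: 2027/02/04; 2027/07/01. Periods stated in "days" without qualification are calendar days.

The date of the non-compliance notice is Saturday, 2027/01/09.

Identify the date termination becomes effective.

2027/07/30

Adding 55 calendar days to 2027/01/09 gives 2027/03/05, which is the last day of the corrective action period.
The last day of the re-inspection period: 87 calendar days after 2027/03/05 is 2027/05/31.
The last day of the notice period: 57 calendar days after 2027/05/31 is 2027/07/27.
The date termination becomes effective: 3 business days after Tuesday, 2027/07/27, skipping weekends — Jul 28, Jul 29, Jul 30 — lands on Friday, 2027/07/30.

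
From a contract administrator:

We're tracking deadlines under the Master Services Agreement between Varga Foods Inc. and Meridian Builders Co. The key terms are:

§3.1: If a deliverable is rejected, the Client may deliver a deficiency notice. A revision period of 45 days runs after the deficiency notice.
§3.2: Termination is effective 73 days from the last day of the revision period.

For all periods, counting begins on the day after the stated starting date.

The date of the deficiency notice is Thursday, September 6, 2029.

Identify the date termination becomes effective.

The last day of the revision period: September 6, 2029 + 45 days = October 21, 2029.
The date termination becomes effective: October 21, 2029 + 73 days = January 2, 2030.

January 2, 2030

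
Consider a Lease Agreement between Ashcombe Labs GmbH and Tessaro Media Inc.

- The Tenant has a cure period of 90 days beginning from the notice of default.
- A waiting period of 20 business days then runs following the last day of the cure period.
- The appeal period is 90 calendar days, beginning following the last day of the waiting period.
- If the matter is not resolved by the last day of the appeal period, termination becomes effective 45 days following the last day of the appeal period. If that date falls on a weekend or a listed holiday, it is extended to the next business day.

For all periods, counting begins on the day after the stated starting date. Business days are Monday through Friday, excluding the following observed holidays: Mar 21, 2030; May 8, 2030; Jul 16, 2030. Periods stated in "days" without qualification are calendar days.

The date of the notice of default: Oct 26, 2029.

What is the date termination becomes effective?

Jul 8, 2030

The last day of the cure period: 90 calendar days after Oct 26, 2029 is Jan 24, 2030.
The last day of the waiting period: 20 business days after Thursday, Jan 24, 2030, skipping weekends — Jan 25, Jan 28, Jan 29, Jan 30, …, Feb 19, Feb 20, Feb 21 — lands on Thursday, Feb 21, 2030.
The last day of the appeal period: 90 calendar days after Feb 21, 2030 is May 22, 2030.
The date termination becomes effective: May 22, 2030 + 45 days = Jul 6, 2030. That falls on a Saturday, so it rolls to the next business day, Monday, Jul 8, 2030.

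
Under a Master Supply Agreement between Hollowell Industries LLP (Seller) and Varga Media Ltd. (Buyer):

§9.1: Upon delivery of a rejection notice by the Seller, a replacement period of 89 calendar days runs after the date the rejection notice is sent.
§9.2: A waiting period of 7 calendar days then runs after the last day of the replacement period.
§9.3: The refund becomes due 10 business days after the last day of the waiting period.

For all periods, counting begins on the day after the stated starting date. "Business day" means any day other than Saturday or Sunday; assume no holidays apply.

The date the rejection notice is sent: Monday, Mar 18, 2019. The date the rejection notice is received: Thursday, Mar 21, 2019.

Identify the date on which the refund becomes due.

Jul 5, 2019

The last day of the replacement period: Mar 18, 2019 + 89 days = Jun 15, 2019.
Adding 7 calendar days to Jun 15, 2019 gives Jun 22, 2019, which is the last day of the waiting period.
The date on which the refund becomes due: counting 10 business days from Saturday, Jun 22, 2019 (Jun 24, Jun 25, Jun 26, Jun 27, Jun 28, Jul 1, Jul 2, Jul 3, Jul 4, Jul 5, skipping weekends) reaches Friday, Jul 5, 2019.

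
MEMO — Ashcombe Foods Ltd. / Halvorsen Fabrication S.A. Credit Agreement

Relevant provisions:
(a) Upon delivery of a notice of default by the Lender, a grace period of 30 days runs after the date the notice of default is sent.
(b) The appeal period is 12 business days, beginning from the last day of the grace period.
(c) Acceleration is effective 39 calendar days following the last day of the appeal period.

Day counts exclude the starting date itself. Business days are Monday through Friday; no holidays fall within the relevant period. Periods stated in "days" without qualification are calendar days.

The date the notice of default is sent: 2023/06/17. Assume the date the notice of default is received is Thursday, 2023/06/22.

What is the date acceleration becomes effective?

Adding 30 calendar days to 2023/06/17 gives 2023/07/17, which is the last day of the grace period.
From Monday, 2023/07/17, 12 business days (Jul 18, Jul 19, Jul 20, Jul 21, …, Jul 31, Aug 1, Aug 2, skipping weekends) brings us to Wednesday, 2023/08/02, which is the last day of the appeal period.
Adding 39 calendar days to 2023/08/02 gives 2023/09/10, which is the date acceleration becomes effective.

2023/09/10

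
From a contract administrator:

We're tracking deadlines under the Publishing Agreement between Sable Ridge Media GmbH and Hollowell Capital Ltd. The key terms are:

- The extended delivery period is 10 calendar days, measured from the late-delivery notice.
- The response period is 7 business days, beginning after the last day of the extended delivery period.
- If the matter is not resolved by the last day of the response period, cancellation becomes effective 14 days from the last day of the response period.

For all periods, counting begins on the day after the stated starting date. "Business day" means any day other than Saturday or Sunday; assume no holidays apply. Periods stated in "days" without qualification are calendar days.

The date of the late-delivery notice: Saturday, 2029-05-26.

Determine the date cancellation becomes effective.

The last day of the extended delivery period: 10 calendar days after 2029-05-26 is 2029-06-05.
The last day of the response period: counting 7 business days from Tuesday, 2029-06-05 (Jun 6, Jun 7, Jun 8, Jun 11, Jun 12, Jun 13, Jun 14, skipping weekends) reaches Thursday, 2029-06-14.
The date cancellation becomes effective: 2029-06-14 + 14 days = 2029-06-28.

2029-06-28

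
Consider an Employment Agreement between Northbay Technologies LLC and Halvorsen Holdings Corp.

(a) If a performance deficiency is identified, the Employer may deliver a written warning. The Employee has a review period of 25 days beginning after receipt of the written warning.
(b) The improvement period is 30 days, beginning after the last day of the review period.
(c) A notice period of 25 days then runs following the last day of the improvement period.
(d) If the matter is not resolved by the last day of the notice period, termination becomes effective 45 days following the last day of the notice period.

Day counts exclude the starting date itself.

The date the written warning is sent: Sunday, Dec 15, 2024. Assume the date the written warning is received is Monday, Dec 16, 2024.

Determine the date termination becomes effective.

Apr 20, 2025

The last day of the review period: 25 calendar days after Dec 16, 2024 is Jan 10, 2025.
The last day of the improvement period: Jan 10, 2025 + 30 days = Feb 9, 2025.
The last day of the notice period: Feb 9, 2025 + 25 days = Mar 6, 2025.
The date termination becomes effective: Mar 6, 2025 + 45 days = Apr 20, 2025.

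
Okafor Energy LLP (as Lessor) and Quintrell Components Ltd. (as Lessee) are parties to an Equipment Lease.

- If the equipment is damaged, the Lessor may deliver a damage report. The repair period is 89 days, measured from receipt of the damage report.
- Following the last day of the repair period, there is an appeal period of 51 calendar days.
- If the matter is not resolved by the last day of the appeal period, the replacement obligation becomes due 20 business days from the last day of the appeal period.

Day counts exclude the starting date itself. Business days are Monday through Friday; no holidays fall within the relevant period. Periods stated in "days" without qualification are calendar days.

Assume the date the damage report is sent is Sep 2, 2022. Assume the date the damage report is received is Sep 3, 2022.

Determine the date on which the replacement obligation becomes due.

The last day of the repair period: 89 calendar days after Sep 3, 2022 is Dec 1, 2022.
The last day of the appeal period: Dec 1, 2022 + 51 days = Jan 21, 2023.
The date on which the replacement obligation becomes due: 20 business days after Saturday, Jan 21, 2023, skipping weekends — Jan 23, Jan 24, Jan 25, Jan 26, …, Feb 15, Feb 16, Feb 17 — lands on Friday, Feb 17, 2023.

Feb 17, 2023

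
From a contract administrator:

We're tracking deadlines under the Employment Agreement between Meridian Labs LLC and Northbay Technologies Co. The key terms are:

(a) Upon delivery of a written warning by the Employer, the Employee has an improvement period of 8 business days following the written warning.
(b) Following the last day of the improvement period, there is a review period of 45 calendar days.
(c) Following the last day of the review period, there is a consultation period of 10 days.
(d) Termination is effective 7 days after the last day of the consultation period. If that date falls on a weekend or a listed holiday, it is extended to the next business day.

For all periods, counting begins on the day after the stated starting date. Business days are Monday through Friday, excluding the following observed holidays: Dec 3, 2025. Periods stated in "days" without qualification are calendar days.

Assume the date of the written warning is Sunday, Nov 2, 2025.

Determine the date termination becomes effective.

The last day of the improvement period: 8 business days after Sunday, Nov 2, 2025, skipping weekends — Nov 3, Nov 4, Nov 5, Nov 6, Nov 7, Nov 10, Nov 11, Nov 12 — lands on Wednesday, Nov 12, 2025.
The last day of the review period: 45 calendar days after Nov 12, 2025 is Dec 27, 2025.
The last day of the consultation period: 10 calendar days after Dec 27, 2025 is Jan 6, 2026.
The date termination becomes effective: Jan 6, 2026 + 7 days = Jan 13, 2026. Jan 13, 2026 is a Tuesday and is not a listed holiday, so no roll-forward applies.

Jan 13, 2026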